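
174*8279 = 1440546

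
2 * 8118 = 16236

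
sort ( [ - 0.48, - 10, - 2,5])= [ - 10, - 2,-0.48, 5] 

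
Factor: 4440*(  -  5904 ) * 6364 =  - 2^9*3^3*5^1*37^2*41^1*43^1  =  - 166824368640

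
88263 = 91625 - 3362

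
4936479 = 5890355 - 953876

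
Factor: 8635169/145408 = 2^(  -  11 )*47^1*71^(- 1 ) * 269^1*683^1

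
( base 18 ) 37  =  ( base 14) 45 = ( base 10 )61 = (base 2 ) 111101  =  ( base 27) 27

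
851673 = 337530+514143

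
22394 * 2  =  44788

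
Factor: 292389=3^1*97463^1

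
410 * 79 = 32390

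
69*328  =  22632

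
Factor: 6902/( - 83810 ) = -7/85 = -5^( - 1 )*7^1*17^(-1 ) 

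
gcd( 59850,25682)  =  2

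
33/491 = 33/491 =0.07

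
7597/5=7597/5=1519.40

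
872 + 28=900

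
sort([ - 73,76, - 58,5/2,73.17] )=[ - 73 , - 58,5/2, 73.17,76]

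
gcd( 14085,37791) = 9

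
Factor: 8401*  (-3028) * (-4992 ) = 126987634176 = 2^9*3^1* 13^1 * 31^1*  271^1* 757^1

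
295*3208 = 946360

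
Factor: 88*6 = 528 = 2^4*3^1*11^1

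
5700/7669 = 5700/7669 = 0.74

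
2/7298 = 1/3649= 0.00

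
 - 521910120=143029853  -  664939973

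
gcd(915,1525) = 305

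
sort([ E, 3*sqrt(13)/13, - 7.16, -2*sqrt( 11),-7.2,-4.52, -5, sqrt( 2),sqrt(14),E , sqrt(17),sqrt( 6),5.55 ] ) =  [ - 7.2, - 7.16, - 2*sqrt(11),-5, - 4.52,3*sqrt( 13)/13,sqrt( 2 ),sqrt( 6),E,E,sqrt(14), sqrt( 17 ),5.55] 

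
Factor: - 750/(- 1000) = 3/4=   2^(- 2 )*3^1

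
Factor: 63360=2^7*3^2*5^1 *11^1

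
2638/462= 1319/231 =5.71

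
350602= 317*1106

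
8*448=3584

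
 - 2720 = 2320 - 5040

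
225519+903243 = 1128762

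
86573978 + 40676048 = 127250026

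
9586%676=122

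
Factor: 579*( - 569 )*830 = -2^1*3^1 * 5^1*83^1*193^1*569^1  =  -273444330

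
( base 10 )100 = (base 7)202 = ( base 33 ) 31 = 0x64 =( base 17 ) 5f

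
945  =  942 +3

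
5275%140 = 95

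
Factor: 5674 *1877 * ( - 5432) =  - 2^4*  7^1 * 97^1*1877^1* 2837^1 = - 57851332336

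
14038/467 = 30 + 28/467 = 30.06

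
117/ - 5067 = - 13/563 =- 0.02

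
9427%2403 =2218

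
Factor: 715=5^1 * 11^1 * 13^1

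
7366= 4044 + 3322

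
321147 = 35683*9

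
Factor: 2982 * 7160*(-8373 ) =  - 2^4*3^2* 5^1 * 7^1*71^1*179^1*2791^1=-178772927760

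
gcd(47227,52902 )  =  1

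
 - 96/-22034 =48/11017 = 0.00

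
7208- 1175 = 6033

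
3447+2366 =5813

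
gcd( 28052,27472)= 4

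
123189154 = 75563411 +47625743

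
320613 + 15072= 335685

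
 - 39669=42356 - 82025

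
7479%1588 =1127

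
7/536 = 7/536 = 0.01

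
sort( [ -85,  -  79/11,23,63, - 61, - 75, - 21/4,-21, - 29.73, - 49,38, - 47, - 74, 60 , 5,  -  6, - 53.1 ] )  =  [ - 85, - 75, - 74, - 61, - 53.1, - 49 , - 47, - 29.73,-21 , - 79/11, - 6,-21/4,5,23,  38, 60,63] 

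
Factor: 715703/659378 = 953/878 = 2^( - 1 )*439^( - 1)*953^1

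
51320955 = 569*90195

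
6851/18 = 380 + 11/18 = 380.61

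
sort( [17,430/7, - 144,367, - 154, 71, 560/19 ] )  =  [ - 154, - 144 , 17, 560/19 , 430/7, 71, 367 ] 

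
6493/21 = 6493/21 = 309.19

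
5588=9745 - 4157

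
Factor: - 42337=  -  42337^1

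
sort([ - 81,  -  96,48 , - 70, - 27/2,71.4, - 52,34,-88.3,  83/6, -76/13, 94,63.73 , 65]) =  [ - 96 ,  -  88.3, - 81,  -  70, - 52, - 27/2, - 76/13, 83/6,34,48,63.73,65,71.4, 94] 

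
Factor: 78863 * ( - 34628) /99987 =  - 2730867964/99987 = -2^2*3^( - 1)*11^1*17^1*787^1*4639^1*33329^( - 1 ) 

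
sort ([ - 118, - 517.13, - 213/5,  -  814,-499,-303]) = [ - 814, -517.13, - 499, - 303, - 118, - 213/5]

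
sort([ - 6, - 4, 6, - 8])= [- 8, - 6 ,-4 , 6] 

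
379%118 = 25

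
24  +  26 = 50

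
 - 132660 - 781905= - 914565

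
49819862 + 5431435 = 55251297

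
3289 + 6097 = 9386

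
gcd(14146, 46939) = 643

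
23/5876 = 23/5876= 0.00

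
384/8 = 48  =  48.00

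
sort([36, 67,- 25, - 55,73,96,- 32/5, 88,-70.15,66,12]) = [ - 70.15,  -  55, - 25, - 32/5,12,36,66,67,  73,88, 96]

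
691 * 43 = 29713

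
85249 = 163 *523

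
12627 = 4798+7829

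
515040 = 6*85840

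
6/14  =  3/7 = 0.43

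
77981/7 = 77981/7 = 11140.14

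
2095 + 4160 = 6255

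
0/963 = 0  =  0.00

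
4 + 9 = 13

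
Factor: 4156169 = 23^1 * 137^1*1319^1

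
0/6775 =0 = 0.00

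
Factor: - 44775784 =-2^3 * 5596973^1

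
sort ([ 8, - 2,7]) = [ - 2,7 , 8]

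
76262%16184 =11526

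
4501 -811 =3690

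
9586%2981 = 643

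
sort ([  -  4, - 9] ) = [ - 9,- 4] 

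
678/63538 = 339/31769  =  0.01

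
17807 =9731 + 8076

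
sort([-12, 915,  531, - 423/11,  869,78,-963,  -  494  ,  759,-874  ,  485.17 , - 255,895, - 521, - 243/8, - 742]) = [ - 963, - 874, - 742, - 521,-494, - 255, - 423/11, - 243/8,  -  12, 78, 485.17,531,759, 869,  895, 915 ] 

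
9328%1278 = 382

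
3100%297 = 130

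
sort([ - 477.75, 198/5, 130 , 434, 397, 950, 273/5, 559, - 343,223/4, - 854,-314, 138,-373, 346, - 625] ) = [ - 854 , - 625, - 477.75, - 373,  -  343, - 314, 198/5, 273/5,223/4, 130, 138, 346, 397, 434,559,950]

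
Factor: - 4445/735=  - 127/21 =- 3^( -1)*  7^(-1)*127^1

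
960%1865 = 960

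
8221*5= 41105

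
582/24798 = 97/4133=0.02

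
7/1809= 7/1809 =0.00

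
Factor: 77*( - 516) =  -2^2*3^1  *7^1*11^1* 43^1 = -39732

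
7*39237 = 274659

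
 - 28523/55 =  - 2593/5 = - 518.60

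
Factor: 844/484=211/121= 11^( - 2)*211^1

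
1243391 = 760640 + 482751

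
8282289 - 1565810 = 6716479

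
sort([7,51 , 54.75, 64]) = [ 7, 51,54.75, 64] 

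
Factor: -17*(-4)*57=3876 = 2^2*3^1  *17^1*19^1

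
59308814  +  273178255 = 332487069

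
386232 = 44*8778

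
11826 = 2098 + 9728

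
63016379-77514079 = - 14497700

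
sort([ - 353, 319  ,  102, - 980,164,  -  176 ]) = [ - 980, - 353, - 176,102,164, 319]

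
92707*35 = 3244745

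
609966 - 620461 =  - 10495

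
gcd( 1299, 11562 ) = 3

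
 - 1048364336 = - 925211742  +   - 123152594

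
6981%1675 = 281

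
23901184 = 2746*8704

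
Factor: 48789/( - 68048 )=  - 2^( - 4)*3^3*13^1*139^1*4253^( - 1) 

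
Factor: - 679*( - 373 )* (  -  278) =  - 70408226 = - 2^1 * 7^1*97^1 * 139^1 *373^1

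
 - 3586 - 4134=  - 7720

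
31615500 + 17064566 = 48680066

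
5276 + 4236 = 9512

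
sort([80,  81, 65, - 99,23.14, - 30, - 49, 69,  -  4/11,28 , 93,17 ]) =[ - 99, - 49, - 30, - 4/11, 17,23.14 , 28,65, 69 , 80, 81, 93 ]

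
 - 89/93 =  - 1 + 4/93= -0.96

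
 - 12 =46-58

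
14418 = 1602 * 9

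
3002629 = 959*3131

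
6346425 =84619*75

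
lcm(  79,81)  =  6399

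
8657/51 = 169 + 38/51 = 169.75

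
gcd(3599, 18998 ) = 59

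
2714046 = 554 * 4899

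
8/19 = 8/19  =  0.42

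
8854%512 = 150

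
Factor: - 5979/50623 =  -  3^1*23^(-1 )*31^( - 1 )*71^( -1)*1993^1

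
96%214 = 96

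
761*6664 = 5071304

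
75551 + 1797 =77348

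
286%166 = 120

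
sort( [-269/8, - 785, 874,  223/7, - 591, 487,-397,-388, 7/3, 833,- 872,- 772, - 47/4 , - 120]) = [ - 872, - 785,  -  772, - 591,-397,-388,-120, - 269/8 ,-47/4, 7/3,  223/7,487,833,874 ] 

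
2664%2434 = 230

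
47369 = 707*67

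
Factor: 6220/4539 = 2^2*3^( - 1)*5^1*17^( - 1 )*89^( - 1)*311^1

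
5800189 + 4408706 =10208895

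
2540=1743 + 797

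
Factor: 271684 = 2^2*7^1*31^1*313^1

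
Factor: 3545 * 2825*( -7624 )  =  - 76351501000 = -2^3*5^3*113^1 * 709^1*953^1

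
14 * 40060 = 560840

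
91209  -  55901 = 35308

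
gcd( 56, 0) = 56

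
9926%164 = 86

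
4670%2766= 1904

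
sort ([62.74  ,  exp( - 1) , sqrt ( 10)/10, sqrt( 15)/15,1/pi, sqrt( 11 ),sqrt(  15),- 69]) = [ - 69, sqrt(15)/15, sqrt(10 )/10,1/pi, exp(-1),sqrt( 11),sqrt(15), 62.74 ]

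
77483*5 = 387415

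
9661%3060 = 481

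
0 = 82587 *0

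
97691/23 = 97691/23 = 4247.43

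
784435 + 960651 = 1745086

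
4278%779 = 383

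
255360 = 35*7296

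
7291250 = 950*7675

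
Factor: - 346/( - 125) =2^1*5^( -3)*173^1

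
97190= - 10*( - 9719) 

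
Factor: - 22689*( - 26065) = 3^2 * 5^1*13^1*401^1*2521^1 = 591388785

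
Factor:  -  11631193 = -7^1 * 1661599^1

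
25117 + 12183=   37300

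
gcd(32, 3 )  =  1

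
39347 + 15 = 39362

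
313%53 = 48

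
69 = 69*1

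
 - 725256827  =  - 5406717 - 719850110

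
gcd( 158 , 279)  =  1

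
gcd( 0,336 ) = 336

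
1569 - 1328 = 241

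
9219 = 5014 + 4205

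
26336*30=790080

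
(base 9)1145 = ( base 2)1101010011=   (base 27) 14E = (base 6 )3535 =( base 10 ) 851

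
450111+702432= 1152543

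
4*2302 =9208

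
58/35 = 58/35 = 1.66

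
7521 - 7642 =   -  121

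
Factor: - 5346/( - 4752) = 2^ ( - 3 )*3^2  =  9/8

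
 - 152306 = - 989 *154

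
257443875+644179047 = 901622922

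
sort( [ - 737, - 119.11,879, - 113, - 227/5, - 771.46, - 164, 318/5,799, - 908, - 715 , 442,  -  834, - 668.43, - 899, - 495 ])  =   [ - 908, - 899, - 834, - 771.46, - 737, - 715, - 668.43, - 495, -164, - 119.11,  -  113, - 227/5,318/5,442,799,879]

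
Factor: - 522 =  - 2^1*3^2*29^1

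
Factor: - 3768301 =-3768301^1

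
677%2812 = 677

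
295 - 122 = 173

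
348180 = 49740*7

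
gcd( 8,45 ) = 1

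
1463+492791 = 494254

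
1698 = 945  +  753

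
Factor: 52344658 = 2^1*19^1*1377491^1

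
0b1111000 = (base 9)143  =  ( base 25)4K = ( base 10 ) 120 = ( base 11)aa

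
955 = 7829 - 6874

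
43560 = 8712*5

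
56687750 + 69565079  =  126252829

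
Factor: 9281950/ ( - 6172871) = - 2^1 * 5^2 * 73^1*601^( - 1)*2543^1*10271^(-1)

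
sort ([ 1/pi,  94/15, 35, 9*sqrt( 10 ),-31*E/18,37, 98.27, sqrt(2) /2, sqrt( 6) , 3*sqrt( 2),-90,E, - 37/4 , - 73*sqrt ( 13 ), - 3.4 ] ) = [ -73*sqrt( 13), - 90,-37/4, - 31*E/18, - 3.4,  1/pi,sqrt ( 2)/2,sqrt( 6 ),E,  3*sqrt(2) , 94/15,9*sqrt( 10 ),  35, 37, 98.27]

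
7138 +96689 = 103827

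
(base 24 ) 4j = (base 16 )73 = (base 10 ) 115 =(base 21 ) 5A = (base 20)5f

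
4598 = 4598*1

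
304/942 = 152/471 = 0.32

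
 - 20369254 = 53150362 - 73519616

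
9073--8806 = 17879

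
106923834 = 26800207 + 80123627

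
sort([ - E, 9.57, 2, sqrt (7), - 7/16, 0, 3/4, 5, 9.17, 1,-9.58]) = [ - 9.58, - E, - 7/16, 0, 3/4, 1, 2, sqrt(7 ), 5, 9.17,9.57]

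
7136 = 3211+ 3925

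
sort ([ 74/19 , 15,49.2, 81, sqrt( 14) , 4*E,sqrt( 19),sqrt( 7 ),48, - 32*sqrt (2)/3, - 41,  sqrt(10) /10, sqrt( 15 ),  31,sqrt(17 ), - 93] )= [ - 93, - 41,-32*sqrt(2)/3,sqrt(10 ) /10,sqrt(7),sqrt( 14),sqrt(15 ),74/19,sqrt( 17 ),sqrt(19 ),4*E,15,31,48,  49.2, 81]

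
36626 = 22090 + 14536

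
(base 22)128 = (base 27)JN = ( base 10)536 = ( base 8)1030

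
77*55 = 4235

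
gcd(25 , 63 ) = 1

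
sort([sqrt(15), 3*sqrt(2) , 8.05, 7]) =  [sqrt( 15 ),3*sqrt( 2 ), 7,  8.05] 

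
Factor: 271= 271^1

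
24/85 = 24/85 = 0.28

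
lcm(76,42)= 1596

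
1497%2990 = 1497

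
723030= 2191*330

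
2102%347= 20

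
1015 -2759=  - 1744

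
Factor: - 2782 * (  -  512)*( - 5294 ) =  - 2^11*13^1*107^1*2647^1 =- 7540688896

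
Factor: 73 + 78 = 151^1 =151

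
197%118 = 79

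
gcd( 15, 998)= 1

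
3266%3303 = 3266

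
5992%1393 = 420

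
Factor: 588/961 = 2^2 *3^1*7^2*31^ ( - 2)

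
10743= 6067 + 4676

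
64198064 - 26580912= 37617152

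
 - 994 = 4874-5868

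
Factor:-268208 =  - 2^4  *  16763^1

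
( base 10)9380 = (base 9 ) 13772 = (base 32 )954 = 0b10010010100100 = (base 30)ack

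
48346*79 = 3819334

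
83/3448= 83/3448 = 0.02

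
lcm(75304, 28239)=225912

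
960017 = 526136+433881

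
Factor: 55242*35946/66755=1985728932/66755=2^2*3^6*5^ (- 1)*11^1* 13^(-2 )*31^1*79^ (-1) * 1997^1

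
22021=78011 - 55990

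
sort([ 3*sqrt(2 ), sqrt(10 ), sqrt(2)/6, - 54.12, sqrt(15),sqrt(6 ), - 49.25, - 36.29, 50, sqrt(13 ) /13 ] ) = [ - 54.12, - 49.25, - 36.29, sqrt(2 ) /6, sqrt( 13 )/13, sqrt( 6), sqrt( 10 ), sqrt(15 ), 3*sqrt (2 ),50]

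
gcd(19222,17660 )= 2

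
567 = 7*81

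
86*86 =7396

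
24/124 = 6/31 = 0.19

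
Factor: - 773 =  - 773^1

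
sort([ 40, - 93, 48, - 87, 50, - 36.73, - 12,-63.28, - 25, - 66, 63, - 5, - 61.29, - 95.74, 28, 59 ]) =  [ - 95.74 , - 93, - 87,-66, - 63.28, - 61.29, - 36.73,-25, - 12, - 5,  28, 40,48, 50, 59, 63]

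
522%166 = 24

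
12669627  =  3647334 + 9022293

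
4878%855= 603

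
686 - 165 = 521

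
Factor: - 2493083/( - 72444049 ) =2493083^1 * 72444049^(-1)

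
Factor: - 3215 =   -  5^1 * 643^1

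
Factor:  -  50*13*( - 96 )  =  2^6*3^1*5^2*13^1 = 62400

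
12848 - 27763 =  - 14915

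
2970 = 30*99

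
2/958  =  1/479 = 0.00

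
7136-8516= - 1380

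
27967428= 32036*873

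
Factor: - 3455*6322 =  - 2^1*5^1*29^1*109^1*691^1 = -21842510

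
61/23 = 61/23 = 2.65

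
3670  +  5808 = 9478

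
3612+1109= 4721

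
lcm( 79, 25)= 1975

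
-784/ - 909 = 784/909 = 0.86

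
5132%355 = 162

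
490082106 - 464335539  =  25746567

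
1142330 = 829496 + 312834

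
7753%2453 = 394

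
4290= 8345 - 4055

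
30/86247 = 10/28749 = 0.00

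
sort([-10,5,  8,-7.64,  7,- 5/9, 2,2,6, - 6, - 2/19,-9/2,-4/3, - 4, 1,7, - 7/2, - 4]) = [ - 10, - 7.64, - 6, -9/2, - 4,- 4,-7/2, - 4/3,  -  5/9,-2/19,1,  2,2 , 5,6,7,  7,8]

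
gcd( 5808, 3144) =24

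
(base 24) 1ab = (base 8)1473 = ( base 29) SF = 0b1100111011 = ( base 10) 827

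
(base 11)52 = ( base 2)111001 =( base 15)3C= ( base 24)29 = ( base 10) 57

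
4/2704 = 1/676 = 0.00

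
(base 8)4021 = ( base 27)2md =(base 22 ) 45j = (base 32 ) 20h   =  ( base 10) 2065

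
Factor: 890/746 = 445/373 = 5^1*89^1 * 373^(-1 ) 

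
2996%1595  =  1401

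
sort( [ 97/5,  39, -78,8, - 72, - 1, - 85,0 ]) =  [ - 85, - 78 , - 72, - 1, 0, 8,97/5, 39]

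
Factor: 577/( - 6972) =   -  2^( - 2) * 3^( - 1 )*7^( - 1 )*83^( - 1 )*577^1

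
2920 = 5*584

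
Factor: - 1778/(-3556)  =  1/2=2^( - 1)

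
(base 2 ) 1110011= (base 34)3d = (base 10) 115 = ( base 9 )137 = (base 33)3G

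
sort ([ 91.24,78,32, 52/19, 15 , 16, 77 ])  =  [52/19, 15,16,32,77, 78,91.24 ]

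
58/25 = 58/25 = 2.32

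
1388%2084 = 1388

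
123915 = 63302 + 60613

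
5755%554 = 215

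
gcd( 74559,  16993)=1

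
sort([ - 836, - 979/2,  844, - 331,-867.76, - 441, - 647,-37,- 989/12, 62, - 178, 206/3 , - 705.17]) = [ - 867.76, - 836 ,-705.17, - 647 , - 979/2,- 441,- 331,-178, - 989/12, - 37, 62,206/3, 844 ]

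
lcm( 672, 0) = 0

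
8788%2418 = 1534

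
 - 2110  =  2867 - 4977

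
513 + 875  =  1388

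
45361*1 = 45361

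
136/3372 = 34/843 =0.04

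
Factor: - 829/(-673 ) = 673^(-1) * 829^1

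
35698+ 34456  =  70154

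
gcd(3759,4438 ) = 7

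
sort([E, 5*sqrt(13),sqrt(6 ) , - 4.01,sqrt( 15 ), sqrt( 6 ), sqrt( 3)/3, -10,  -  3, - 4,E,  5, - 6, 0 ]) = [ - 10,  -  6, - 4.01, - 4, - 3,0, sqrt( 3) /3 , sqrt(6 ), sqrt( 6 ),  E,E,  sqrt( 15 ),  5,5*sqrt( 13 ) ] 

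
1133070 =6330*179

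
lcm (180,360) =360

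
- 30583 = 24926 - 55509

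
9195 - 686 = 8509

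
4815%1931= 953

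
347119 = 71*4889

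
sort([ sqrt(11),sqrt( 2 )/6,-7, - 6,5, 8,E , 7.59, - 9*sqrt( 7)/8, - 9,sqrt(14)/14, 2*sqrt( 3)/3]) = [ - 9, - 7, - 6, - 9*sqrt( 7)/8, sqrt( 2) /6, sqrt( 14) /14 , 2 * sqrt(3)/3,  E,  sqrt(11), 5,7.59,8]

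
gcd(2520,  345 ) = 15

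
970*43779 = 42465630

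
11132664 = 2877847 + 8254817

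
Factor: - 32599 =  - 7^1 * 4657^1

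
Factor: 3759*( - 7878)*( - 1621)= 2^1*3^2*7^1*13^1*101^1*179^1*1621^1 = 48003324642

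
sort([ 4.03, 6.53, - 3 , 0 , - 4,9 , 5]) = [- 4,  -  3, 0,  4.03, 5,6.53,9]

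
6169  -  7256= - 1087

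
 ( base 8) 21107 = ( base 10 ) 8775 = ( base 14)32AB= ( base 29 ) ACH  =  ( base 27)C10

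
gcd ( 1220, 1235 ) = 5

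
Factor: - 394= - 2^1*197^1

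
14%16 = 14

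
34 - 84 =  -50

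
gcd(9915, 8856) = 3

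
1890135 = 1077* 1755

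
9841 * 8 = 78728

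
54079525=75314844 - 21235319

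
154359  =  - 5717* ( - 27 ) 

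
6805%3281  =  243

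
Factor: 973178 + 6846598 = 2^9 *3^2*1697^1 = 7819776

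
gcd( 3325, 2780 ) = 5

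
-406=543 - 949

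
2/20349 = 2/20349 = 0.00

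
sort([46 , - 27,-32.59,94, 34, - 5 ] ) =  [ - 32.59, - 27, - 5,34, 46, 94 ] 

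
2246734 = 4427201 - 2180467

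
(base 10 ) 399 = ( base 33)C3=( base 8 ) 617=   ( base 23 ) h8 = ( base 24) gf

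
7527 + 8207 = 15734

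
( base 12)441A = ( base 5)220020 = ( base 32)7AM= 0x1D56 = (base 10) 7510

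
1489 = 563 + 926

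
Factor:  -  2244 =-2^2*3^1*11^1*17^1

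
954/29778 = 159/4963  =  0.03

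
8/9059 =8/9059 = 0.00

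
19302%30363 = 19302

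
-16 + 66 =50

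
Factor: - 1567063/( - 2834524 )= 2^( - 2 )*7^( - 1)*11^(-1 )*19^1 * 67^1*1231^1*9203^(  -  1 )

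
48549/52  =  933+33/52  =  933.63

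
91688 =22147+69541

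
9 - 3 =6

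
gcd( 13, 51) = 1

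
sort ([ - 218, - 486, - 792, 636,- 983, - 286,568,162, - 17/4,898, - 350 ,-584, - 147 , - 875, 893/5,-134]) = [ - 983, - 875, - 792, - 584,-486 , - 350, - 286,  -  218, - 147, - 134, - 17/4,162, 893/5, 568, 636, 898]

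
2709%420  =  189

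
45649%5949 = 4006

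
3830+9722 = 13552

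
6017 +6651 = 12668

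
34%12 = 10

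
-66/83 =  - 1 + 17/83 = -0.80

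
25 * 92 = 2300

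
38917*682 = 26541394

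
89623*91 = 8155693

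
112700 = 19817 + 92883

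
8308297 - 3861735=4446562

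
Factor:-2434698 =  - 2^1*3^4*7^1*19^1*113^1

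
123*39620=4873260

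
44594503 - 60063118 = - 15468615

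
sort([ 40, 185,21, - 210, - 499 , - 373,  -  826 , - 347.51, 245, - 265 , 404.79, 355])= [ - 826, - 499, - 373, - 347.51,-265, - 210 , 21, 40 , 185, 245, 355, 404.79]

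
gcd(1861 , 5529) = 1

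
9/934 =9/934 = 0.01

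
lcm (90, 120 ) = 360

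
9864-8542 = 1322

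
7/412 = 7/412 = 0.02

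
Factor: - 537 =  - 3^1*179^1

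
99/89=99/89 = 1.11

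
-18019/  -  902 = 19 + 881/902 = 19.98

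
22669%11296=77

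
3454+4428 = 7882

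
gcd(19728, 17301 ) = 3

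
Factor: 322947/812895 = 107649/270965 = 3^5*5^( - 1 )*443^1*54193^ ( - 1)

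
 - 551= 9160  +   - 9711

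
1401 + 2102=3503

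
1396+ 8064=9460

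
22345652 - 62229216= - 39883564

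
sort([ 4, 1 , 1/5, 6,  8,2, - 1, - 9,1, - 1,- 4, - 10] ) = [ - 10, - 9 ,-4, - 1,- 1, 1/5, 1,1,2, 4,6,8 ]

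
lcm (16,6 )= 48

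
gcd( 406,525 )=7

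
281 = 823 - 542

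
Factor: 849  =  3^1 * 283^1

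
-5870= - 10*587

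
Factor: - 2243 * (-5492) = 2^2*1373^1*2243^1 = 12318556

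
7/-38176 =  - 7/38176   =  - 0.00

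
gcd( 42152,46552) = 88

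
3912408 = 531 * 7368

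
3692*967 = 3570164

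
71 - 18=53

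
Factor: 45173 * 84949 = 17^1 * 19^1*199^1*227^1*263^1 = 3837401177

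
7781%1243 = 323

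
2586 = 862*3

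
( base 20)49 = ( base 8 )131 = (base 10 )89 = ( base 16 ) 59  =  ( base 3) 10022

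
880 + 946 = 1826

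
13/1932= 13/1932 = 0.01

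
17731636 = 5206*3406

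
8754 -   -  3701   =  12455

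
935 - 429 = 506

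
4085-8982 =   -  4897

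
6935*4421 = 30659635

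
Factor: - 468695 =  - 5^1*93739^1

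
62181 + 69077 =131258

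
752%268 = 216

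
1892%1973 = 1892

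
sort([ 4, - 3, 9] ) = [-3, 4, 9]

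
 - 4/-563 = 4/563 = 0.01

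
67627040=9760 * 6929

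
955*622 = 594010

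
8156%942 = 620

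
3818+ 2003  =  5821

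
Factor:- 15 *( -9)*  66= 2^1*3^4*5^1*11^1  =  8910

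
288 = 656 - 368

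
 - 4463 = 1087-5550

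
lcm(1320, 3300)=6600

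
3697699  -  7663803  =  -3966104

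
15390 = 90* 171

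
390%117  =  39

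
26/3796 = 1/146 = 0.01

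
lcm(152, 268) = 10184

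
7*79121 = 553847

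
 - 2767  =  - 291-2476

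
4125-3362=763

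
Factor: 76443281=76443281^1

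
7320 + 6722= 14042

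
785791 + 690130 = 1475921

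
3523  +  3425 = 6948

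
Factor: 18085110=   2^1*3^1*5^1* 17^1 * 35461^1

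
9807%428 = 391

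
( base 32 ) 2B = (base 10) 75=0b1001011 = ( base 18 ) 43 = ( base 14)55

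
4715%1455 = 350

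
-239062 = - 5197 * 46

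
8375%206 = 135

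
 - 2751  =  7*( - 393) 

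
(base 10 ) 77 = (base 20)3h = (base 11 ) 70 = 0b1001101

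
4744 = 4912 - 168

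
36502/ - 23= - 36502/23   =  - 1587.04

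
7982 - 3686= 4296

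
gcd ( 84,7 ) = 7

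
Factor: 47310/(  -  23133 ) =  - 15770/7711 = -2^1*5^1*11^( - 1 )*19^1*83^1*701^( - 1 ) 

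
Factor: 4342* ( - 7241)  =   - 2^1 * 13^2* 167^1*557^1= -  31440422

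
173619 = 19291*9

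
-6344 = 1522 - 7866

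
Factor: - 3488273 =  - 3488273^1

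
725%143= 10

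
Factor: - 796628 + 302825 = -3^3*18289^1 = - 493803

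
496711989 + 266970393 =763682382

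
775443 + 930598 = 1706041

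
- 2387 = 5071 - 7458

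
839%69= 11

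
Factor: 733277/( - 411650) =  - 2^(  -  1) * 5^( - 2)*8233^( - 1) * 733277^1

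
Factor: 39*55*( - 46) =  - 2^1*3^1 * 5^1*11^1*13^1* 23^1 = -  98670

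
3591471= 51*70421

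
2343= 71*33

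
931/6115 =931/6115 = 0.15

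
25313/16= 1582 +1/16 = 1582.06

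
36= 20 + 16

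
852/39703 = 852/39703 = 0.02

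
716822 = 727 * 986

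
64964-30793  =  34171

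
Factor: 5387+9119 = 2^1*7253^1 = 14506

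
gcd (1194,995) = 199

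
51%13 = 12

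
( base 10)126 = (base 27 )4i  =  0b1111110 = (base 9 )150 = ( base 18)70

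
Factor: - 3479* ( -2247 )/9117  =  2605771/3039 = 3^( - 1)*7^3*71^1 * 107^1 * 1013^(  -  1)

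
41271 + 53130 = 94401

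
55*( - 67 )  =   - 3685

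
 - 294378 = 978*( - 301)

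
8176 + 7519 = 15695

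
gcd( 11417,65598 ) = 1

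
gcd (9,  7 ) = 1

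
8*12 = 96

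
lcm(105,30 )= 210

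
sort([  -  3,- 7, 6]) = [ -7, - 3,6 ]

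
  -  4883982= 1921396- 6805378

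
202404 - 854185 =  - 651781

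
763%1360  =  763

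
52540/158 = 26270/79 = 332.53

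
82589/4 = 20647 +1/4 = 20647.25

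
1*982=982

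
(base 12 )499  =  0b1010110101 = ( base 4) 22311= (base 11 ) 580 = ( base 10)693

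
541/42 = 541/42=12.88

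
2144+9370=11514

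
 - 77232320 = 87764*( - 880)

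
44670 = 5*8934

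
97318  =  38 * 2561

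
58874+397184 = 456058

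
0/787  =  0 = 0.00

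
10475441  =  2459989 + 8015452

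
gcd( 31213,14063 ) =343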